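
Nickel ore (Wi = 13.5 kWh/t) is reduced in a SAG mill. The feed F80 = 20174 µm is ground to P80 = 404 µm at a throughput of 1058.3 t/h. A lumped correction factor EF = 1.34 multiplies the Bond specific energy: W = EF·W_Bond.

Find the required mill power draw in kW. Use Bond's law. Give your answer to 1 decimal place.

P = 8176.9 kW

W_Bond = 10·Wi·(1/√P₈₀ − 1/√F₈₀)
W = 10·13.5·(1/√404 − 1/√20174) = 10·13.5·(0.042711) = 5.7660 kWh/t
Corrected W = EF·W_Bond = 1.34·5.7660 = 7.7265 kWh/t
P_mill = W·ṁ = 7.7265·1058.3 = 8176.9 kW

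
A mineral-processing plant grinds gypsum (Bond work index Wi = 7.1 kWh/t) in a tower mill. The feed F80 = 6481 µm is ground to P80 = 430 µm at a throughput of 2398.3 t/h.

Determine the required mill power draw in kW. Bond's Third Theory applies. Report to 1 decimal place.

W = 10 Wi (1/√P80 − 1/√F80)  [Bond]
W = 10·7.1·(1/√430 − 1/√6481) = 10·7.1·(0.035803) = 2.5420 kWh/t
Power = W × throughput = 2.5420 kWh/t × 2398.3 t/h = 6096.4 kW

P = 6096.4 kW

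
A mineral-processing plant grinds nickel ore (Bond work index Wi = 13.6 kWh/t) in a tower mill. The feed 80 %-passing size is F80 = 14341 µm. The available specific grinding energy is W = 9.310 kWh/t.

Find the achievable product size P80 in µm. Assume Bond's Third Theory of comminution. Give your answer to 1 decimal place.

P80 = 169.5 µm

Bond:  W = 10 Wi (1/√P − 1/√F)
P80^(−½) = W/(10 Wi) + F80^(−½)
  = 9.3100/(10·13.6) + 1/√14341 = 0.068456 + 0.008350 = 0.076806
P80 = (1/0.076806)² = 13.0198² = 169.51 µm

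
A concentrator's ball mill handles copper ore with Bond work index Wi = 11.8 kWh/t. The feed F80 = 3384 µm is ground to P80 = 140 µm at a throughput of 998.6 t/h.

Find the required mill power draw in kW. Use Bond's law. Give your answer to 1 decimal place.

P = 7933.2 kW

W = 10 Wi / √P80 − 10 Wi / √F80
W = 10·11.8·(1/√140 − 1/√3384) = 10·11.8·(0.067325) = 7.9444 kWh/t
P = W·T = 7.9444·998.6 = 7933.2 kW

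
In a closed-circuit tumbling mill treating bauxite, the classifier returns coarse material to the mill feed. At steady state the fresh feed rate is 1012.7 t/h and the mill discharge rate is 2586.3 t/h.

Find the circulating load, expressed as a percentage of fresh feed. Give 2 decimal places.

M = F + R at steady state, so:
R = M − F = 2586.3 − 1012.7 = 1573.6 t/h
CL = 100·R/F = 100·1573.6/1012.7 = 155.39 %

CL = 155.39 %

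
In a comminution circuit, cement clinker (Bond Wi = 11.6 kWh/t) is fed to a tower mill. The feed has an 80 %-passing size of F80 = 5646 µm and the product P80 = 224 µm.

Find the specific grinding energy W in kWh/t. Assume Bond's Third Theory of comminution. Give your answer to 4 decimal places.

W = 6.2068 kWh/t

Bond: W = 10·Wi·(1/√P80 − 1/√F80)
1/√224 = 0.066815;  1/√5646 = 0.013309
W = 10·11.6·(0.066815 − 0.013309) = 6.2068 kWh/t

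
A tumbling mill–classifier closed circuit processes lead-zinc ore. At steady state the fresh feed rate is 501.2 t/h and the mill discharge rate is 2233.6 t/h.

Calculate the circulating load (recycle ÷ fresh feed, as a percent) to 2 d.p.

CL = 345.65 %

Discharge = new feed + return, hence
R = M − F = 2233.6 − 501.2 = 1732.4 t/h
CL = 100·R/F = 100·1732.4/501.2 = 345.65 %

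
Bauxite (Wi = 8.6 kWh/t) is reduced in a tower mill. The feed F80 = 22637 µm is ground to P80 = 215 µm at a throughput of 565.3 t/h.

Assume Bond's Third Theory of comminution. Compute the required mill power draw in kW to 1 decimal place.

P = 2992.4 kW

W = 10 Wi (1/√P80 − 1/√F80)  [Bond]
W = 10·8.6·(1/√215 − 1/√22637) = 10·8.6·(0.061553) = 5.2936 kWh/t
Power = W × throughput = 5.2936 kWh/t × 565.3 t/h = 2992.4 kW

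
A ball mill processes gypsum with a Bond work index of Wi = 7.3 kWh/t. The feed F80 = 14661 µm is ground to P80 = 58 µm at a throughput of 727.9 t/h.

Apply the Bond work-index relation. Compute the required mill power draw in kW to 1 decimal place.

W = 10 Wi (P80^-0.5 − F80^-0.5)
W = 10·7.3·(1/√58 − 1/√14661) = 10·7.3·(0.123048) = 8.9825 kWh/t
P = W·T = 8.9825·727.9 = 6538.3 kW

P = 6538.3 kW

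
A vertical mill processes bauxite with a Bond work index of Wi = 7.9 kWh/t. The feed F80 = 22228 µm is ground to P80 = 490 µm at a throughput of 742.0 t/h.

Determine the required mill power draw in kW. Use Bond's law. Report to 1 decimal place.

P = 2254.9 kW

W = 10·Wi·[P80^(−½) − F80^(−½)]
W = 10·7.9·(1/√490 − 1/√22228) = 10·7.9·(0.038468) = 3.0390 kWh/t
Power = W × throughput = 3.0390 kWh/t × 742.0 t/h = 2254.9 kW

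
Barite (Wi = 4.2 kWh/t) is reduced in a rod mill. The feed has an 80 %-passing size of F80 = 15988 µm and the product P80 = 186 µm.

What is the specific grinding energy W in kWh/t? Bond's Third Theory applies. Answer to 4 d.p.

W_Bond = 10·Wi·(1/√P₈₀ − 1/√F₈₀)
1/√186 = 0.073324;  1/√15988 = 0.007909
W = 10·4.2·(0.073324 − 0.007909) = 2.7474 kWh/t

W = 2.7474 kWh/t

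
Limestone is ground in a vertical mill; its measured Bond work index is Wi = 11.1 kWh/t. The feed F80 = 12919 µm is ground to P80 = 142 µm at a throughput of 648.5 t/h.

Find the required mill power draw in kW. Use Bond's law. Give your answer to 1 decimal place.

P = 5407.4 kW

W = 10 Wi (1/√P80 − 1/√F80)  [Bond]
W = 10·11.1·(1/√142 − 1/√12919) = 10·11.1·(0.075120) = 8.3383 kWh/t
P = W·T = 8.3383·648.5 = 5407.4 kW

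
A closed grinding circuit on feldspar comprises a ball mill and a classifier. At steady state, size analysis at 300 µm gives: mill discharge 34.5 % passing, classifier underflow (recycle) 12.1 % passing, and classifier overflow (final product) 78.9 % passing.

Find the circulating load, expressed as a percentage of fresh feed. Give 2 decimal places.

CL = 198.21 %

Classifier node, passing 300 µm:
(1+r)·d = r·u + o ⇒ r = (o−d)/(d−u)
r = (78.9 − 34.5)/(34.5 − 12.1) = 44.4/22.4 = 1.9821
CL = 100·r = 198.21 %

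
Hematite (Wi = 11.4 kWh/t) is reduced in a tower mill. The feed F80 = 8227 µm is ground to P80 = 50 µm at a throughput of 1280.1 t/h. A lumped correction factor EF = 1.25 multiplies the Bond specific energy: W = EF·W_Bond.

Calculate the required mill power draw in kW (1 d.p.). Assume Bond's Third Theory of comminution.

P = 23786.2 kW

Bond: W = 10·Wi·(1/√P80 − 1/√F80)
W = 10·11.4·(1/√50 − 1/√8227) = 10·11.4·(0.130396) = 14.8652 kWh/t
With EF = 1.25: W = 14.8652·1.25 = 18.5815 kWh/t
Mill draw = 18.5815 × 1280.1 = 23786.2 kW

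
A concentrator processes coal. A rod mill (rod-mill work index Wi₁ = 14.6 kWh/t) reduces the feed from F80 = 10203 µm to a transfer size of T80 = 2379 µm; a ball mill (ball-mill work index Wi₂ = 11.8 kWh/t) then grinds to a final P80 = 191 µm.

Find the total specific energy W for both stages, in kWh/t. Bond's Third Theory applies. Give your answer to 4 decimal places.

W = 10 Wi / √P80 − 10 Wi / √F80
Stage 1 (10203→2379 µm, Wi₁=14.6): W₁ = 10·14.6·(0.020502 − 0.009900) = 1.5479 kWh/t
Stage 2 (2379→191 µm, Wi₂=11.8): W₂ = 10·11.8·(0.072357 − 0.020502) = 6.1189 kWh/t
W = W₁ + W₂ = 1.5479 + 6.1189 = 7.6668 kWh/t

W = 7.6668 kWh/t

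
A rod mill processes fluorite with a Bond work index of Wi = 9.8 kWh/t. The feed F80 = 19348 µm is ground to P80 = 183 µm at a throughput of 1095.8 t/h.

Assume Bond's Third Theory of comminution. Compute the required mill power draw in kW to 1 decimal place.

P = 7166.3 kW

W = 10 Wi / √P80 − 10 Wi / √F80
W = 10·9.8·(1/√183 − 1/√19348) = 10·9.8·(0.066733) = 6.5398 kWh/t
P_mill = W·ṁ = 6.5398·1095.8 = 7166.3 kW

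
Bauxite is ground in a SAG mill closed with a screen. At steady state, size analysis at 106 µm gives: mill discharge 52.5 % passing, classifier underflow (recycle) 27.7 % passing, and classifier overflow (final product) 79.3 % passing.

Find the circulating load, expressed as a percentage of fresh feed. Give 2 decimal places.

Two-product formula at 106 µm:
r = (o − d)/(d − u)
r = (79.3 − 52.5)/(52.5 − 27.7) = 26.8/24.8 = 1.0806
CL = 100·r = 108.06 %

CL = 108.06 %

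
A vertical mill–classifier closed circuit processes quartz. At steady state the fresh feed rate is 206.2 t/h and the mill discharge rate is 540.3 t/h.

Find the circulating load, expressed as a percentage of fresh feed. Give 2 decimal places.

CL = 162.03 %

Mill node: discharge = fresh + recycle.
R = M − F = 540.3 − 206.2 = 334.1 t/h
CL = 100·R/F = 100·334.1/206.2 = 162.03 %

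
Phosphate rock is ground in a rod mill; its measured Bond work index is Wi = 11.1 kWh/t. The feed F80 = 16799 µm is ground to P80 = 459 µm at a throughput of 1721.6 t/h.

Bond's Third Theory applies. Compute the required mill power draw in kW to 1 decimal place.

W_Bond = 10·Wi·(1/√P₈₀ − 1/√F₈₀)
W = 10·11.1·(1/√459 − 1/√16799) = 10·11.1·(0.038961) = 4.3246 kWh/t
P = W·T = 4.3246·1721.6 = 7445.3 kW

P = 7445.3 kW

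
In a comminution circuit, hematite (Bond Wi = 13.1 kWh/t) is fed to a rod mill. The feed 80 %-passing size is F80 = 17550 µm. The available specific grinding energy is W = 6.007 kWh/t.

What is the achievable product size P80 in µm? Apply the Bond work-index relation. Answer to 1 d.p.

W = 10·Wi·(P80^(-½) − F80^(-½))
1/√P80 = 1/√F80 + W/(10·Wi)
  = 6.0070/(10·13.1) + 1/√17550 = 0.045855 + 0.007549 = 0.053403
P80 = (1/0.053403)² = 18.7254² = 350.64 µm

P80 = 350.6 µm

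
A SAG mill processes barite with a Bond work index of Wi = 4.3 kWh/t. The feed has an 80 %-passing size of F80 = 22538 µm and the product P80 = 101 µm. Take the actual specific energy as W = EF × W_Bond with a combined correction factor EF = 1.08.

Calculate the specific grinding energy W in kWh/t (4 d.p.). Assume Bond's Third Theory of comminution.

W = 10 Wi / √P80 − 10 Wi / √F80
1/√101 = 0.099504;  1/√22538 = 0.006661
W = 10·4.3·(0.099504 − 0.006661) = 3.9922 kWh/t
Corrected W = EF·W_Bond = 1.08·3.9922 = 4.3116 kWh/t

W = 4.3116 kWh/t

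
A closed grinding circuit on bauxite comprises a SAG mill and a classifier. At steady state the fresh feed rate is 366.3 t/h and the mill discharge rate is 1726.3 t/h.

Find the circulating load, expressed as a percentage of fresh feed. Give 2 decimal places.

CL = 371.28 %

Mill node: discharge = fresh + recycle.
R = M − F = 1726.3 − 366.3 = 1360.0 t/h
CL = 100·R/F = 100·1360.0/366.3 = 371.28 %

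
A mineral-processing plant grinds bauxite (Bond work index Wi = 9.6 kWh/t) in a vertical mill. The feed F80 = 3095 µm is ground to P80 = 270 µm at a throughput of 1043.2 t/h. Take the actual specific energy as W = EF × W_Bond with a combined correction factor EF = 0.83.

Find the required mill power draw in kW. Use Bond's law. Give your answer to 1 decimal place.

W = 10 Wi (P80^-0.5 − F80^-0.5)
W = 10·9.6·(1/√270 − 1/√3095) = 10·9.6·(0.042883) = 4.1168 kWh/t
W_actual = 0.83 × 4.1168 = 3.4169 kWh/t
P = W·T = 3.4169·1043.2 = 3564.5 kW

P = 3564.5 kW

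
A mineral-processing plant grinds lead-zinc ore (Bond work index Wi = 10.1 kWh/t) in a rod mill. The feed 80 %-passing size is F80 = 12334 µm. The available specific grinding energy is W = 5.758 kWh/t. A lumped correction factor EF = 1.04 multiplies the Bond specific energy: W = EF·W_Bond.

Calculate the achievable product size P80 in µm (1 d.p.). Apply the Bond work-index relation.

W = 10 Wi (P80^-0.5 − F80^-0.5)
W_Bond = W / EF = 5.758 / 1.04 = 5.5365 kWh/t
⇒ 1/√P80 = W_Bond/(10 Wi) + 1/√F80
  = 5.5365/(10·10.1) + 1/√12334 = 0.054817 + 0.009004 = 0.063821
P80 = (1/0.063821)² = 15.6687² = 245.51 µm

P80 = 245.5 µm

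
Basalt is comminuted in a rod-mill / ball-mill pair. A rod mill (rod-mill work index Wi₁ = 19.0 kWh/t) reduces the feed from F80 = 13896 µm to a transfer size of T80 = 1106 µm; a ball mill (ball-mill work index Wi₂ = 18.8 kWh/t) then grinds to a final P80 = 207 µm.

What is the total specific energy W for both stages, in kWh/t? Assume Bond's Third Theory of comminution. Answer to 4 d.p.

W = 10·Wi·(P80^(-½) − F80^(-½))
Stage 1 (13896→1106 µm, Wi₁=19.0): W₁ = 10·19.0·(0.030069 − 0.008483) = 4.1014 kWh/t
Stage 2 (1106→207 µm, Wi₂=18.8): W₂ = 10·18.8·(0.069505 − 0.030069) = 7.4139 kWh/t
W = W₁ + W₂ = 4.1014 + 7.4139 = 11.5153 kWh/t

W = 11.5153 kWh/t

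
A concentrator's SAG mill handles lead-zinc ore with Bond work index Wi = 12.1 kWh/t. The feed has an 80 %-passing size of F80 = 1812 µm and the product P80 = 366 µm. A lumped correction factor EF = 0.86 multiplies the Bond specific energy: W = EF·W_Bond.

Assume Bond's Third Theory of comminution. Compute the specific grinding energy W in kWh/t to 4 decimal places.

W = 2.9947 kWh/t

W_Bond = 10·Wi·(1/√P₈₀ − 1/√F₈₀)
1/√366 = 0.052271;  1/√1812 = 0.023492
W = 10·12.1·(0.052271 − 0.023492) = 3.4822 kWh/t
With EF = 0.86: W = 3.4822·0.86 = 2.9947 kWh/t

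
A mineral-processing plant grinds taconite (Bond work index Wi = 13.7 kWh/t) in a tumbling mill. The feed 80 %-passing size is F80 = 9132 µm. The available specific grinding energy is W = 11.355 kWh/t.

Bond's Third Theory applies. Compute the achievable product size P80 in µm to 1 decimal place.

W = 10·Wi·(P80^(-½) − F80^(-½))
1/√P80 = 1/√F80 + W/(10·Wi)
  = 11.3550/(10·13.7) + 1/√9132 = 0.082883 + 0.010464 = 0.093348
P80 = (1/0.093348)² = 10.7126² = 114.76 µm

P80 = 114.8 µm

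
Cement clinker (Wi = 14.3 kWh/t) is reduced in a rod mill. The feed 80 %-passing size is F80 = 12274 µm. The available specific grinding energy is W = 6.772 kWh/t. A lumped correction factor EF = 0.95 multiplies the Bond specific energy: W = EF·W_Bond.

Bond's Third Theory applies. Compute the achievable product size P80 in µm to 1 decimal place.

W = 10·Wi·(P80^(-½) − F80^(-½))
W_Bond = W / EF = 6.772 / 0.95 = 7.1284 kWh/t
⇒ 1/√P80 = W_Bond/(10 Wi) + 1/√F80
  = 7.1284/(10·14.3) + 1/√12274 = 0.049849 + 0.009026 = 0.058875
P80 = (1/0.058875)² = 16.9850² = 288.49 µm

P80 = 288.5 µm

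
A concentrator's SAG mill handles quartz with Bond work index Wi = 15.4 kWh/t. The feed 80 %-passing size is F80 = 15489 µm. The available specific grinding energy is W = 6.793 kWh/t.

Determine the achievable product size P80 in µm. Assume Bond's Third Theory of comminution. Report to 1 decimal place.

W = 10 Wi / √P80 − 10 Wi / √F80
P80^-0.5 = F80^-0.5 + W/(10 Wi)
  = 6.7930/(10·15.4) + 1/√15489 = 0.044110 + 0.008035 = 0.052145
P80 = (1/0.052145)² = 19.1771² = 367.76 µm

P80 = 367.8 µm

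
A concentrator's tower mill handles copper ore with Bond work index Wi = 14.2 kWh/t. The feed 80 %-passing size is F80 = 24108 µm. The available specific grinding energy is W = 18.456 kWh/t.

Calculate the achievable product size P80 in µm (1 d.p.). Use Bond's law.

Bond: W = 10·Wi·(1/√P80 − 1/√F80)
⇒ 1/√P80 = W/(10·Wi) + 1/√F80
  = 18.4560/(10·14.2) + 1/√24108 = 0.129972 + 0.006440 = 0.136412
P80 = (1/0.136412)² = 7.3307² = 53.74 µm

P80 = 53.7 µm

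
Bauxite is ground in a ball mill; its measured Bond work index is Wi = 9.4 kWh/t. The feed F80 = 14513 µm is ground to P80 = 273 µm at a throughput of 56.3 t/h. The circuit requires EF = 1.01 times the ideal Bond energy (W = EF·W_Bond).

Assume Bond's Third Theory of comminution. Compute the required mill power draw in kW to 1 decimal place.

P = 279.1 kW

W = 10·Wi·(P80^(-½) − F80^(-½))
W = 10·9.4·(1/√273 − 1/√14513) = 10·9.4·(0.052222) = 4.9089 kWh/t
With EF = 1.01: W = 4.9089·1.01 = 4.9579 kWh/t
Mill draw = 4.9579 × 56.3 = 279.1 kW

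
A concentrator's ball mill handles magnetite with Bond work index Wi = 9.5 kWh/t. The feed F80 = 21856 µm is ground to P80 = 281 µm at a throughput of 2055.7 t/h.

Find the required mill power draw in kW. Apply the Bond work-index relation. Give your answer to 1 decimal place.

Bond: W = 10·Wi·(1/√P80 − 1/√F80)
W = 10·9.5·(1/√281 − 1/√21856) = 10·9.5·(0.052891) = 5.0246 kWh/t
Power = W × throughput = 5.0246 kWh/t × 2055.7 t/h = 10329.1 kW

P = 10329.1 kW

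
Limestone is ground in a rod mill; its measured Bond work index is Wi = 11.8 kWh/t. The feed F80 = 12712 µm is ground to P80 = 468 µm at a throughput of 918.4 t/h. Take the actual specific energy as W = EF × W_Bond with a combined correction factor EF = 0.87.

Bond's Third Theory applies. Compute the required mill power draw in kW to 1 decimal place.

Bond: W = 10·Wi·(1/√P80 − 1/√F80)
W = 10·11.8·(1/√468 − 1/√12712) = 10·11.8·(0.037356) = 4.4080 kWh/t
Corrected W = EF·W_Bond = 0.87·4.4080 = 3.8349 kWh/t
Mill draw = 3.8349 × 918.4 = 3522.0 kW

P = 3522.0 kW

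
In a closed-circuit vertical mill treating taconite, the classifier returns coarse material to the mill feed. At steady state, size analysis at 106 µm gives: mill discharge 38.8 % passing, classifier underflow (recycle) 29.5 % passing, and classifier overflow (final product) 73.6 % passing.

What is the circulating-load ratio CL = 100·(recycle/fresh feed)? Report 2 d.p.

CL = 374.19 %

Classifier node, passing 106 µm:
(1+r)·d = r·u + o ⇒ r = (o−d)/(d−u)
r = (73.6 − 38.8)/(38.8 − 29.5) = 34.8/9.3 = 3.7419
CL = 100·r = 374.19 %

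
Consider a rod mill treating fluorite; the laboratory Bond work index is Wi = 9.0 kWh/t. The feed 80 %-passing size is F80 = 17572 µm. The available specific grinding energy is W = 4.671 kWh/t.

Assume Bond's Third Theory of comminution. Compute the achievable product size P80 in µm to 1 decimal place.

P80 = 283.0 µm

W_Bond = 10·Wi·(1/√P₈₀ − 1/√F₈₀)
1/√P80 = 1/√F80 + W/(10·Wi)
  = 4.6710/(10·9.0) + 1/√17572 = 0.051900 + 0.007544 = 0.059444
P80 = (1/0.059444)² = 16.8226² = 283.00 µm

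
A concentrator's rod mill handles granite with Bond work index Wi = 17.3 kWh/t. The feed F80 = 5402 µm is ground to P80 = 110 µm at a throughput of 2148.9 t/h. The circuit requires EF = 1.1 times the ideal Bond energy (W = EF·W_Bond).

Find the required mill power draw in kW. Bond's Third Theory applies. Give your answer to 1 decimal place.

P = 33426.6 kW

W_Bond = 10·Wi·(1/√P₈₀ − 1/√F₈₀)
W = 10·17.3·(1/√110 − 1/√5402) = 10·17.3·(0.081741) = 14.1411 kWh/t
Corrected W = EF·W_Bond = 1.1·14.1411 = 15.5552 kWh/t
P_mill = W·ṁ = 15.5552·2148.9 = 33426.6 kW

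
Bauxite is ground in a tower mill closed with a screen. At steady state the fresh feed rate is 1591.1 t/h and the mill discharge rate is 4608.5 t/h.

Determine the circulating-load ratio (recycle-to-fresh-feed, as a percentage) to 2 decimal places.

M = F + R at steady state, so:
R = M − F = 4608.5 − 1591.1 = 3017.4 t/h
CL = 100·R/F = 100·3017.4/1591.1 = 189.64 %

CL = 189.64 %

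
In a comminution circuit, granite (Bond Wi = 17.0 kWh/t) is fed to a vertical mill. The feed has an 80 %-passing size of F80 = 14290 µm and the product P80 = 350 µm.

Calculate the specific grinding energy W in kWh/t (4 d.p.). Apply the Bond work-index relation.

W = 7.6648 kWh/t

Bond: W = 10·Wi·(1/√P80 − 1/√F80)
1/√350 = 0.053452;  1/√14290 = 0.008365
W = 10·17.0·(0.053452 − 0.008365) = 7.6648 kWh/t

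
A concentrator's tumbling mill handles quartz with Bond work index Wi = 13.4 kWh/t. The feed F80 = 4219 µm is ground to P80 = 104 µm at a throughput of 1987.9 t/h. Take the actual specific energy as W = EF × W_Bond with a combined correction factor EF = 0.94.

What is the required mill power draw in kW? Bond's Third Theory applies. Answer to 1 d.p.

P = 20698.4 kW

W = 10·Wi·[P80^(−½) − F80^(−½)]
W = 10·13.4·(1/√104 − 1/√4219) = 10·13.4·(0.082663) = 11.0768 kWh/t
Apply correction: 11.0768 × 0.94 = 10.4122 kWh/t
Power = W × throughput = 10.4122 kWh/t × 1987.9 t/h = 20698.4 kW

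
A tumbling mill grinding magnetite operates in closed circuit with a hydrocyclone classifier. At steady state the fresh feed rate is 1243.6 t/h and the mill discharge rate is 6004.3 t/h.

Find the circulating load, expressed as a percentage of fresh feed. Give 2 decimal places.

Steady state: M = F + R.
R = M − F = 6004.3 − 1243.6 = 4760.7 t/h
CL = 100·R/F = 100·4760.7/1243.6 = 382.82 %

CL = 382.82 %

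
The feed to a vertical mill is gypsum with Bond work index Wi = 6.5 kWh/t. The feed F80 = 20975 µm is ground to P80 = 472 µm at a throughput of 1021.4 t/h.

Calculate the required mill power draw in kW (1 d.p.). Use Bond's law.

P = 2597.5 kW

Bond:  W = 10 Wi (1/√P − 1/√F)
W = 10·6.5·(1/√472 − 1/√20975) = 10·6.5·(0.039124) = 2.5431 kWh/t
P_mill = W·ṁ = 2.5431·1021.4 = 2597.5 kW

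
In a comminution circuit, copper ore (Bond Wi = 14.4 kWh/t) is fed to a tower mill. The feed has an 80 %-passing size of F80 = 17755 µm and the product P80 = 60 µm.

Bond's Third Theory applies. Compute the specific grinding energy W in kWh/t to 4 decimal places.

W = 10·Wi·[P80^(−½) − F80^(−½)]
1/√60 = 0.129099;  1/√17755 = 0.007505
W = 10·14.4·(0.129099 − 0.007505) = 17.5096 kWh/t

W = 17.5096 kWh/t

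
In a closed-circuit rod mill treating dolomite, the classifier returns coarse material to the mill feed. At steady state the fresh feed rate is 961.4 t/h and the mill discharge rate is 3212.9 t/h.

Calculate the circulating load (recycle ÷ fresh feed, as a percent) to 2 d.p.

CL = 234.19 %

Discharge = new feed + return, hence
R = M − F = 3212.9 − 961.4 = 2251.5 t/h
CL = 100·R/F = 100·2251.5/961.4 = 234.19 %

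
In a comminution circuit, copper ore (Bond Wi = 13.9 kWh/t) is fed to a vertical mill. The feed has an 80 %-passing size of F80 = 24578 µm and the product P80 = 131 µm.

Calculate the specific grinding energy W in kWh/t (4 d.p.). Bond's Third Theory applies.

W = 10 Wi (P80^-0.5 − F80^-0.5)
1/√131 = 0.087370;  1/√24578 = 0.006379
W = 10·13.9·(0.087370 − 0.006379) = 11.2579 kWh/t

W = 11.2579 kWh/t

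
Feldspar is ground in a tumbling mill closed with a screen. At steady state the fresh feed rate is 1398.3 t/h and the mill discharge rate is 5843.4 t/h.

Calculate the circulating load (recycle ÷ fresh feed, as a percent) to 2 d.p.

M = F + R at steady state, so:
R = M − F = 5843.4 − 1398.3 = 4445.1 t/h
CL = 100·R/F = 100·4445.1/1398.3 = 317.89 %

CL = 317.89 %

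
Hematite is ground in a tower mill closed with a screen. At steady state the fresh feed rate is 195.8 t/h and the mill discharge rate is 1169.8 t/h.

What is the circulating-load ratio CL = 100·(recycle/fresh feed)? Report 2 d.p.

CL = 497.45 %

Steady state: M = F + R.
R = M − F = 1169.8 − 195.8 = 974.0 t/h
CL = 100·R/F = 100·974.0/195.8 = 497.45 %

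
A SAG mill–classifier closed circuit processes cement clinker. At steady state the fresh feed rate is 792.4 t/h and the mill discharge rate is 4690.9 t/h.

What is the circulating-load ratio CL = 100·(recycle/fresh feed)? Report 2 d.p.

CL = 491.99 %

Steady state: M = F + R.
R = M − F = 4690.9 − 792.4 = 3898.5 t/h
CL = 100·R/F = 100·3898.5/792.4 = 491.99 %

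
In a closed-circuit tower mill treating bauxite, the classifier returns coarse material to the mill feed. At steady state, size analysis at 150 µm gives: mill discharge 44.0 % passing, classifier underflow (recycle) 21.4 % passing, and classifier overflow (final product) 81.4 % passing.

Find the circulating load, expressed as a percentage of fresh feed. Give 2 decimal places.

Classifier node, passing 150 µm:
(1+r)·d = r·u + o ⇒ r = (o−d)/(d−u)
r = (81.4 − 44.0)/(44.0 − 21.4) = 37.4/22.6 = 1.6549
CL = 100·r = 165.49 %

CL = 165.49 %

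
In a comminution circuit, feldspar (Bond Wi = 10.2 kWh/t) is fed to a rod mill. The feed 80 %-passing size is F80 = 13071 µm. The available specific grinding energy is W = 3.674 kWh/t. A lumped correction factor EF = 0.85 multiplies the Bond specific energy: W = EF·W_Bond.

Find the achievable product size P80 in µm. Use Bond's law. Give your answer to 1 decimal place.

W = 10 Wi (P80^-0.5 − F80^-0.5)
W_Bond = W / EF = 3.674 / 0.85 = 4.3224 kWh/t
P80^(−½) = W_Bond/(10 Wi) + F80^(−½)
  = 4.3224/(10·10.2) + 1/√13071 = 0.042376 + 0.008747 = 0.051123
P80 = (1/0.051123)² = 19.5608² = 382.62 µm

P80 = 382.6 µm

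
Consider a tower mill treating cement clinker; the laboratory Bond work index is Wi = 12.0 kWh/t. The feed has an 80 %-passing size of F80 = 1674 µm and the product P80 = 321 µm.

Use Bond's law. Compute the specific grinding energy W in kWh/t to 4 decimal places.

W_Bond = 10·Wi·(1/√P₈₀ − 1/√F₈₀)
1/√321 = 0.055815;  1/√1674 = 0.024441
W = 10·12.0·(0.055815 − 0.024441) = 3.7648 kWh/t

W = 3.7648 kWh/t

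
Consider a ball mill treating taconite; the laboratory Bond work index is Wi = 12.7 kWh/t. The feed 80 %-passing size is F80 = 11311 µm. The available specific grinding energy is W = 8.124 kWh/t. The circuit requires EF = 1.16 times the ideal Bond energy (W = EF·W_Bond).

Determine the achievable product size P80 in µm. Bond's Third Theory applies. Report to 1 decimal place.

W = 10·Wi·[P80^(−½) − F80^(−½)]
W_Bond = W / EF = 8.124 / 1.16 = 7.0034 kWh/t
P80^-0.5 = F80^-0.5 + W_Bond/(10 Wi)
  = 7.0034/(10·12.7) + 1/√11311 = 0.055145 + 0.009403 = 0.064548
P80 = (1/0.064548)² = 15.4924² = 240.01 µm

P80 = 240.0 µm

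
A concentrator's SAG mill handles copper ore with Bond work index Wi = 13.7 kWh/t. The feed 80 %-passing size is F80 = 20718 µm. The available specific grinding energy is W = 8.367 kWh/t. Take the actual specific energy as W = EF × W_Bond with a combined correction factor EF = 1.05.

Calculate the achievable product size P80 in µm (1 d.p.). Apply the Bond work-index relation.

W = 10 Wi / √P80 − 10 Wi / √F80
W_Bond = W / EF = 8.367 / 1.05 = 7.9686 kWh/t
1/√P80 = 1/√F80 + W_Bond/(10·Wi)
  = 7.9686/(10·13.7) + 1/√20718 = 0.058165 + 0.006947 = 0.065112
P80 = (1/0.065112)² = 15.3581² = 235.87 µm

P80 = 235.9 µm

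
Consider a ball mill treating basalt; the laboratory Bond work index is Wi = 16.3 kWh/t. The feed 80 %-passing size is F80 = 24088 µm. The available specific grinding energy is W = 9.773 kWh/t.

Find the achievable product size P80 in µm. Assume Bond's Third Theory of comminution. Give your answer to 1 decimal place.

Bond:  W = 10 Wi (1/√P − 1/√F)
P80^-0.5 = F80^-0.5 + W/(10 Wi)
  = 9.7730/(10·16.3) + 1/√24088 = 0.059957 + 0.006443 = 0.066400
P80 = (1/0.066400)² = 15.0602² = 226.81 µm

P80 = 226.8 µm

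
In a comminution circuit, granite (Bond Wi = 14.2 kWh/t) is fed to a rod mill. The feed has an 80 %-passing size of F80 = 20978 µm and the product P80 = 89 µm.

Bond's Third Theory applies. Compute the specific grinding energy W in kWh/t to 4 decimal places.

W = 14.0716 kWh/t

W = 10 Wi (P80^-0.5 − F80^-0.5)
1/√89 = 0.106000;  1/√20978 = 0.006904
W = 10·14.2·(0.106000 − 0.006904) = 14.0716 kWh/t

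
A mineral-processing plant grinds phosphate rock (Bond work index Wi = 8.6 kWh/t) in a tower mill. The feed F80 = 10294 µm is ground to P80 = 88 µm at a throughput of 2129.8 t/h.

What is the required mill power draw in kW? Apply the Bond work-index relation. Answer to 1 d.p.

P = 17719.9 kW

W = 10·Wi·(P80^(-½) − F80^(-½))
W = 10·8.6·(1/√88 − 1/√10294) = 10·8.6·(0.096744) = 8.3200 kWh/t
P_mill = W·ṁ = 8.3200·2129.8 = 17719.9 kW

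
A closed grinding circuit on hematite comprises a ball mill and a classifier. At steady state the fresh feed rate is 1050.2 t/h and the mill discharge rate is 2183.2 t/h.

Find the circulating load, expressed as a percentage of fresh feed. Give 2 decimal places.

Steady state: M = F + R.
R = M − F = 2183.2 − 1050.2 = 1133.0 t/h
CL = 100·R/F = 100·1133.0/1050.2 = 107.88 %

CL = 107.88 %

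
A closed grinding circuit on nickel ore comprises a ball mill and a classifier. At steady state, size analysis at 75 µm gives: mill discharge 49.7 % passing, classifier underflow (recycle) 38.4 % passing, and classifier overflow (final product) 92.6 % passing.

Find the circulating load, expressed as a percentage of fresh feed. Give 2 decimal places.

Balance %-passing 75 µm (r = R/F):
d + r·d = r·u + o → r(d−u) = o−d
r = (92.6 − 49.7)/(49.7 − 38.4) = 42.9/11.3 = 3.7965
CL = 100·r = 379.65 %

CL = 379.65 %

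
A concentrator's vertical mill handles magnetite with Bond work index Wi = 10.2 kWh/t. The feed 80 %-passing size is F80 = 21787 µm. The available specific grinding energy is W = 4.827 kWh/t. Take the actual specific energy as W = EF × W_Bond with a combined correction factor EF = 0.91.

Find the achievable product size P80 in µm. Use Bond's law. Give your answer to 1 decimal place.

P80 = 289.4 µm

W = 10·Wi·(P80^(-½) − F80^(-½))
W_Bond = W / EF = 4.827 / 0.91 = 5.3044 kWh/t
P80^(−½) = W_Bond/(10 Wi) + F80^(−½)
  = 5.3044/(10·10.2) + 1/√21787 = 0.052004 + 0.006775 = 0.058779
P80 = (1/0.058779)² = 17.0130² = 289.44 µm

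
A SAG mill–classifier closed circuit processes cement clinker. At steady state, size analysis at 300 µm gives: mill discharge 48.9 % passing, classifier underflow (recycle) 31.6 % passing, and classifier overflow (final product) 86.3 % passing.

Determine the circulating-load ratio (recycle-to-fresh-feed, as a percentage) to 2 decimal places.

Balance %-passing 300 µm (r = R/F):
Fd + Rd = Ru + Fo ⇒ R/F = (o−d)/(d−u)
r = (86.3 − 48.9)/(48.9 − 31.6) = 37.4/17.3 = 2.1618
CL = 100·r = 216.18 %

CL = 216.18 %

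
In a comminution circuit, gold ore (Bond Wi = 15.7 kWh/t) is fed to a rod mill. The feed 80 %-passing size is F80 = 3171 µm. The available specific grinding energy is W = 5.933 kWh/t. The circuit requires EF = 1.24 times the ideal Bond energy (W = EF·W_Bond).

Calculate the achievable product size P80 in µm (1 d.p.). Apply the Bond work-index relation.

W = 10·Wi·[P80^(−½) − F80^(−½)]
W_Bond = W / EF = 5.933 / 1.24 = 4.7847 kWh/t
P80^-0.5 = F80^-0.5 + W_Bond/(10 Wi)
  = 4.7847/(10·15.7) + 1/√3171 = 0.030476 + 0.017758 = 0.048234
P80 = (1/0.048234)² = 20.7323² = 429.83 µm

P80 = 429.8 µm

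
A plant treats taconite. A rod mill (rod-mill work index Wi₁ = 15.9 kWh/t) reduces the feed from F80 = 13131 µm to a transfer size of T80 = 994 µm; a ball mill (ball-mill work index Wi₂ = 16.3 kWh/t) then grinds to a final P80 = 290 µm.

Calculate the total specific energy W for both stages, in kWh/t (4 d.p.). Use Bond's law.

W = 8.0573 kWh/t

W = 10·Wi·(P80^(-½) − F80^(-½))
Stage 1 (13131→994 µm, Wi₁=15.9): W₁ = 10·15.9·(0.031718 − 0.008727) = 3.6556 kWh/t
Stage 2 (994→290 µm, Wi₂=16.3): W₂ = 10·16.3·(0.058722 − 0.031718) = 4.4016 kWh/t
W = W₁ + W₂ = 3.6556 + 4.4016 = 8.0573 kWh/t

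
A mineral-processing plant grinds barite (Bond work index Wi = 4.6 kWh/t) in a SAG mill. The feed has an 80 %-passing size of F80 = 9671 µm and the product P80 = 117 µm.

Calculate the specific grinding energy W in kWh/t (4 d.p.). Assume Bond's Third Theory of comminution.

W = 10·Wi·(P80^(-½) − F80^(-½))
1/√117 = 0.092450;  1/√9671 = 0.010169
W = 10·4.6·(0.092450 − 0.010169) = 3.7849 kWh/t

W = 3.7849 kWh/t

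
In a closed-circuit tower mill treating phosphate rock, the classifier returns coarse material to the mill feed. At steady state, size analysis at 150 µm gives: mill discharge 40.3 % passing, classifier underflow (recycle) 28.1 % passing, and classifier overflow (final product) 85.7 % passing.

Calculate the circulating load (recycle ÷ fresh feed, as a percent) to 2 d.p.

CL = 372.13 %

Let r = R/F. Size balance at 150 µm:
Fd + Rd = Ru + Fo ⇒ R/F = (o−d)/(d−u)
r = (85.7 − 40.3)/(40.3 − 28.1) = 45.4/12.2 = 3.7213
CL = 100·r = 372.13 %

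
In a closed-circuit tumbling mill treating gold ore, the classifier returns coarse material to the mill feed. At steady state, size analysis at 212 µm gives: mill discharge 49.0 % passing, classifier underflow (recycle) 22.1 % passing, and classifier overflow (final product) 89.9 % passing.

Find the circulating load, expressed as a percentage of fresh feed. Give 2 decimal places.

CL = 152.04 %

Two-product formula at 212 µm:
r = (o − d)/(d − u)
r = (89.9 − 49.0)/(49.0 − 22.1) = 40.9/26.9 = 1.5204
CL = 100·r = 152.04 %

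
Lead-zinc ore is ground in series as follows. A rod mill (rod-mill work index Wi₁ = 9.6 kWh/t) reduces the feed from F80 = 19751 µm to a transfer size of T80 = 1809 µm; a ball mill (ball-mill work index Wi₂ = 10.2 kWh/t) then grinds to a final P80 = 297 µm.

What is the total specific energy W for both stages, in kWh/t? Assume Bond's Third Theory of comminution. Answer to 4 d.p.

W = 5.0945 kWh/t

Bond: W = 10·Wi·(1/√P80 − 1/√F80)
Stage 1 (19751→1809 µm, Wi₁=9.6): W₁ = 10·9.6·(0.023512 − 0.007116) = 1.5740 kWh/t
Stage 2 (1809→297 µm, Wi₂=10.2): W₂ = 10·10.2·(0.058026 − 0.023512) = 3.5205 kWh/t
W = W₁ + W₂ = 1.5740 + 3.5205 = 5.0945 kWh/t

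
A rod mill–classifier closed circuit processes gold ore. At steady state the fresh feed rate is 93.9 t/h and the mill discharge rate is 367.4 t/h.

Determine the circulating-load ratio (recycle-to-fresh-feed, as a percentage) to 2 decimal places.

M = F + R at steady state, so:
R = M − F = 367.4 − 93.9 = 273.5 t/h
CL = 100·R/F = 100·273.5/93.9 = 291.27 %

CL = 291.27 %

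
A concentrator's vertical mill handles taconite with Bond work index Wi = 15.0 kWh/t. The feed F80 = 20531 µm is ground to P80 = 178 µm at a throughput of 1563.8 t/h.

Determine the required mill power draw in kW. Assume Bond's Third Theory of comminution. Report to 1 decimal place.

W = 10·Wi·(P80^(-½) − F80^(-½))
W = 10·15.0·(1/√178 − 1/√20531) = 10·15.0·(0.067974) = 10.1961 kWh/t
P_mill = W·ṁ = 10.1961·1563.8 = 15944.7 kW

P = 15944.7 kW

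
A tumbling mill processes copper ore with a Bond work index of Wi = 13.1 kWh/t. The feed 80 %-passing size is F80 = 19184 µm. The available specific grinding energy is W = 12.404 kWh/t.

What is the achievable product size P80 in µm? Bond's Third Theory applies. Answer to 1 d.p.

P80 = 96.3 µm

W_Bond = 10·Wi·(1/√P₈₀ − 1/√F₈₀)
P80^(−½) = W/(10 Wi) + F80^(−½)
  = 12.4040/(10·13.1) + 1/√19184 = 0.094687 + 0.007220 = 0.101907
P80 = (1/0.101907)² = 9.8129² = 96.29 µm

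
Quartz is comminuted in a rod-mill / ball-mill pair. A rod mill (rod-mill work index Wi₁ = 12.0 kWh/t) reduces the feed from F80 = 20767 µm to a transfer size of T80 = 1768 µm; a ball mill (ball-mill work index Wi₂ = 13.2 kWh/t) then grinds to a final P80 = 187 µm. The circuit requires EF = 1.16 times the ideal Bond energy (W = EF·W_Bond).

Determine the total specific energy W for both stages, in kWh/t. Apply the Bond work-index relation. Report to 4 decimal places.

Bond:  W = 10 Wi (1/√P − 1/√F)
Stage 1 (20767→1768 µm, Wi₁=12.0): W₁ = 10·12.0·(0.023783 − 0.006939) = 2.0212 kWh/t
Stage 2 (1768→187 µm, Wi₂=13.2): W₂ = 10·13.2·(0.073127 − 0.023783) = 6.5135 kWh/t
W = W₁ + W₂ = 2.0212 + 6.5135 = 8.5347 kWh/t
Apply correction: 8.5347 × 1.16 = 9.9002 kWh/t

W = 9.9002 kWh/t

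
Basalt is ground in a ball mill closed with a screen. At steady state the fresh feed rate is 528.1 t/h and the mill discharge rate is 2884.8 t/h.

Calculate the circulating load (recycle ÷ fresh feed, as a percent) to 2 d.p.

M = F + R at steady state, so:
R = M − F = 2884.8 − 528.1 = 2356.7 t/h
CL = 100·R/F = 100·2356.7/528.1 = 446.26 %

CL = 446.26 %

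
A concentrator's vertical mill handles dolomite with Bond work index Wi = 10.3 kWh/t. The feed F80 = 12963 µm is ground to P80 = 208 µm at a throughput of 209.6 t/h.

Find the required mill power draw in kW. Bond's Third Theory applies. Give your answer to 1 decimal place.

P = 1307.3 kW

W = 10 Wi (P80^-0.5 − F80^-0.5)
W = 10·10.3·(1/√208 − 1/√12963) = 10·10.3·(0.060554) = 6.2371 kWh/t
Mill draw = 6.2371 × 209.6 = 1307.3 kW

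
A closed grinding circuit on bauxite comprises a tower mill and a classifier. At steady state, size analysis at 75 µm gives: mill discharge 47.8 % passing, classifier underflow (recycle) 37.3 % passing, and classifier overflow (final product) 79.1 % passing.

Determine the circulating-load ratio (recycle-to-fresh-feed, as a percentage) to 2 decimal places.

Two-product formula at 75 µm:
d + r·d = r·u + o → r(d−u) = o−d
r = (79.1 − 47.8)/(47.8 − 37.3) = 31.3/10.5 = 2.9810
CL = 100·r = 298.10 %

CL = 298.10 %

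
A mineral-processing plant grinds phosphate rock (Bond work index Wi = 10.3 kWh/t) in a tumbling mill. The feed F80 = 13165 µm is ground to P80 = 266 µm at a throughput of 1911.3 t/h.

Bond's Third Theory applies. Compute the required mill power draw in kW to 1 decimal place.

P = 10354.7 kW

W = 10 Wi / √P80 − 10 Wi / √F80
W = 10·10.3·(1/√266 − 1/√13165) = 10·10.3·(0.052598) = 5.4176 kWh/t
P = W·T = 5.4176·1911.3 = 10354.7 kW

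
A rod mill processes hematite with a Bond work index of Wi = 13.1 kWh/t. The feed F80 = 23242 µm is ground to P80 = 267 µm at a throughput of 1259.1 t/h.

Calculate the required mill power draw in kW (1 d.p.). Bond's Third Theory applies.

W = 10 Wi / √P80 − 10 Wi / √F80
W = 10·13.1·(1/√267 − 1/√23242) = 10·13.1·(0.054640) = 7.1578 kWh/t
Power = W × throughput = 7.1578 kWh/t × 1259.1 t/h = 9012.4 kW

P = 9012.4 kW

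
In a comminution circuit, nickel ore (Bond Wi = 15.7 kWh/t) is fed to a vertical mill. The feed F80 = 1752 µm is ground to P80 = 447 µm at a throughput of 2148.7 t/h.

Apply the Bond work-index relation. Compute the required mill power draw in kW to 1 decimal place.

W = 10 Wi / √P80 − 10 Wi / √F80
W = 10·15.7·(1/√447 − 1/√1752) = 10·15.7·(0.023407) = 3.6750 kWh/t
Mill draw = 3.6750 × 2148.7 = 7896.4 kW

P = 7896.4 kW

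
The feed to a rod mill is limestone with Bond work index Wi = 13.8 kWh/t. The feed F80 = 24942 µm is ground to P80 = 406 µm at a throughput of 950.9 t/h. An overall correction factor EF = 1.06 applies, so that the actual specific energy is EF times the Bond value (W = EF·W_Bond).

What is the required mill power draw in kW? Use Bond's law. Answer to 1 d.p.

Bond: W = 10·Wi·(1/√P80 − 1/√F80)
W = 10·13.8·(1/√406 − 1/√24942) = 10·13.8·(0.043297) = 5.9750 kWh/t
Corrected W = EF·W_Bond = 1.06·5.9750 = 6.3335 kWh/t
P_mill = W·ṁ = 6.3335·950.9 = 6022.5 kW

P = 6022.5 kW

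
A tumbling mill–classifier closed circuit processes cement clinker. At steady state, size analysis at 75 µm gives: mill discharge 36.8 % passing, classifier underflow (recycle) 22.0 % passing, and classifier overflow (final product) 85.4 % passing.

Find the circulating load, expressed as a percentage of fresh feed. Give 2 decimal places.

Two-product formula at 75 µm:
d + r·d = r·u + o → r(d−u) = o−d
r = (85.4 − 36.8)/(36.8 − 22.0) = 48.6/14.8 = 3.2838
CL = 100·r = 328.38 %

CL = 328.38 %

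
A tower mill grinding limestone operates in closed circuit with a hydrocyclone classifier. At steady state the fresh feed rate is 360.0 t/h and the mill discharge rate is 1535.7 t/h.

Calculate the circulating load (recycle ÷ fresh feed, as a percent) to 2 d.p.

CL = 326.58 %

Discharge = new feed + return, hence
R = M − F = 1535.7 − 360.0 = 1175.7 t/h
CL = 100·R/F = 100·1175.7/360.0 = 326.58 %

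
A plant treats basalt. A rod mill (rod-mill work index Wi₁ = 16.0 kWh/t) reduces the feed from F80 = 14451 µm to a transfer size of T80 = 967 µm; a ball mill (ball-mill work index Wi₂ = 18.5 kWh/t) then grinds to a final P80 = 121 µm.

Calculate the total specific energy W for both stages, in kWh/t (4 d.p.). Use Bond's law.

W = 14.6833 kWh/t

Bond: W = 10·Wi·(1/√P80 − 1/√F80)
Stage 1 (14451→967 µm, Wi₁=16.0): W₁ = 10·16.0·(0.032158 − 0.008319) = 3.8143 kWh/t
Stage 2 (967→121 µm, Wi₂=18.5): W₂ = 10·18.5·(0.090909 − 0.032158) = 10.8690 kWh/t
W = W₁ + W₂ = 3.8143 + 10.8690 = 14.6833 kWh/t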